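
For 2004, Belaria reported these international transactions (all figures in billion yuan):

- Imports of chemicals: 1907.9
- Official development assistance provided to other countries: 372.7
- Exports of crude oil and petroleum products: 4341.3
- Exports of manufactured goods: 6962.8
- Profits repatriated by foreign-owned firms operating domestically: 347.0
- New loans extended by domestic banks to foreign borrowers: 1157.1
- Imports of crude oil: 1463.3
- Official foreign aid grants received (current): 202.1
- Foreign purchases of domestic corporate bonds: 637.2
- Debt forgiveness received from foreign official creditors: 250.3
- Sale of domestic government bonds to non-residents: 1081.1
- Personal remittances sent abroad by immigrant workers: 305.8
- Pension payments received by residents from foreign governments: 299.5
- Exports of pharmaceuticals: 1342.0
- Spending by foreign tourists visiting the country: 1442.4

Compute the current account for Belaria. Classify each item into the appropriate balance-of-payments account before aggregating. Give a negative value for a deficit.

10193.4

Goods: 4341.3 + 1342.0 + 6962.8 - 1463.3 - 1907.9 = 9274.9
Services: 1442.4
Primary income: -347.0
Secondary income: -372.7 - 305.8 + 202.1 + 299.5 = -176.9
Current account = 9274.9 + 1442.4 + (-347.0) + (-176.9) = 10193.4
(Excluded from the current account — financial account: new loans extended by domestic banks to foreign borrowers 1157.1, foreign purchases of domestic corporate bonds 637.2, sale of domestic government bonds to non-residents 1081.1; capital account: debt forgiveness received from foreign official creditors 250.3.)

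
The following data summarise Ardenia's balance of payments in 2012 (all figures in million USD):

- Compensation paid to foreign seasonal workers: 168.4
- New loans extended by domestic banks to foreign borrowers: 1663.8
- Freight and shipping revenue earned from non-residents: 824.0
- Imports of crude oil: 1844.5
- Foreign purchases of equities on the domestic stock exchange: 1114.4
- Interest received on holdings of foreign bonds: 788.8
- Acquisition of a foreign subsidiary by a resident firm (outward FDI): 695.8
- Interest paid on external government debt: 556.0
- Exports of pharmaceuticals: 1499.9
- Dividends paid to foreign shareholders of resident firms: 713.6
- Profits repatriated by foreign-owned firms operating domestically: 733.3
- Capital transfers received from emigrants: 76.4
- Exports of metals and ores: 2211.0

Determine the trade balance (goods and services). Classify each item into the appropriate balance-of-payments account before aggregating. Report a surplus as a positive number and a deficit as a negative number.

Goods: -1844.5 + 2211.0 + 1499.9 = 1866.4
Services: 824.0
Trade balance = 1866.4 + 824.0 = 2690.4
(Excluded from the trade balance — primary income: compensation paid to foreign seasonal workers 168.4, interest received on holdings of foreign bonds 788.8, interest paid on external government debt 556.0, dividends paid to foreign shareholders of resident firms 713.6, profits repatriated by foreign-owned firms operating domestically 733.3; financial account: new loans extended by domestic banks to foreign borrowers 1663.8, foreign purchases of equities on the domestic stock exchange 1114.4, acquisition of a foreign subsidiary by a resident firm (outward FDI) 695.8; capital account: capital transfers received from emigrants 76.4.)

2690.4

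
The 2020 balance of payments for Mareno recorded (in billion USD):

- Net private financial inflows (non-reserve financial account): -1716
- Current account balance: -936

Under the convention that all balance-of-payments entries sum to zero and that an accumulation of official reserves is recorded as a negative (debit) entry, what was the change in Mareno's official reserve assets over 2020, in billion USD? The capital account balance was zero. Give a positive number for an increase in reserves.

Official reserve transactions balance = -((-936) + (-1716)) = 2652
An accumulation of reserves is recorded as a debit (negative entry), so the change in the stock of reserves is the negative of that balance.
Change in official reserves = -(2652) = -2652

-2652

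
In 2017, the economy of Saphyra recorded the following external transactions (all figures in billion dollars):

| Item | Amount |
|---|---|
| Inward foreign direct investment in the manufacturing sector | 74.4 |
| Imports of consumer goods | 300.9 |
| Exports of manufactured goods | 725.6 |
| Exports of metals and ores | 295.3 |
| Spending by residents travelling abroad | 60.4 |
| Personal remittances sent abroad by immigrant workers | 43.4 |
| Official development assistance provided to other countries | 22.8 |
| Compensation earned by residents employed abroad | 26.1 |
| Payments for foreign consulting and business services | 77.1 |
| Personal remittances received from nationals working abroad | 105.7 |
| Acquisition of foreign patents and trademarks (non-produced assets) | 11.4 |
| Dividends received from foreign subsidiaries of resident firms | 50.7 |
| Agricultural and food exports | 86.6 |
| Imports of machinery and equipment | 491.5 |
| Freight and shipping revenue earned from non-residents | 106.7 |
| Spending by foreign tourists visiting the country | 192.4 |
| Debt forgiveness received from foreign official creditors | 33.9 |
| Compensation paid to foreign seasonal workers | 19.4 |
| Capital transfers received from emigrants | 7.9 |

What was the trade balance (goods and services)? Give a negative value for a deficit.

476.7

Goods: 295.3 - 491.5 - 300.9 + 86.6 + 725.6 = 315.1
Services: 106.7 - 77.1 - 60.4 + 192.4 = 161.6
Trade balance = 315.1 + 161.6 = 476.7
(Excluded from the trade balance — financial account: inward foreign direct investment in the manufacturing sector 74.4; secondary income: personal remittances sent abroad by immigrant workers 43.4, official development assistance provided to other countries 22.8, personal remittances received from nationals working abroad 105.7; primary income: compensation earned by residents employed abroad 26.1, dividends received from foreign subsidiaries of resident firms 50.7, compensation paid to foreign seasonal workers 19.4; capital account: acquisition of foreign patents and trademarks (non-produced assets) 11.4, debt forgiveness received from foreign official creditors 33.9, capital transfers received from emigrants 7.9.)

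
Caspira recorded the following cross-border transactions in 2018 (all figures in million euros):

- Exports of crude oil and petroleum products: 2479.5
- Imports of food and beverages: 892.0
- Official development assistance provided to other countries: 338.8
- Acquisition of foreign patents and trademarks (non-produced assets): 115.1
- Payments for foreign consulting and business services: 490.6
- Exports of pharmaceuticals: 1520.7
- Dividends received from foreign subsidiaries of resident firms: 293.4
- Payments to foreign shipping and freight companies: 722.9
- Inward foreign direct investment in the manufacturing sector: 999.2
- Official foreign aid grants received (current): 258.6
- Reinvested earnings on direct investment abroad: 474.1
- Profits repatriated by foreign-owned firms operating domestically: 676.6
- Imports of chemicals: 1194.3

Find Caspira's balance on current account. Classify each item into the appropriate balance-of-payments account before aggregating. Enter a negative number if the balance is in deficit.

Goods: 1520.7 - 1194.3 + 2479.5 - 892.0 = 1913.9
Services: -490.6 - 722.9 = -1213.5
Primary income: 474.1 + 293.4 - 676.6 = 90.9
Secondary income: 258.6 - 338.8 = -80.2
Current account = 1913.9 + (-1213.5) + 90.9 + (-80.2) = 711.1
(Excluded from the current account — capital account: acquisition of foreign patents and trademarks (non-produced assets) 115.1; financial account: inward foreign direct investment in the manufacturing sector 999.2.)

711.1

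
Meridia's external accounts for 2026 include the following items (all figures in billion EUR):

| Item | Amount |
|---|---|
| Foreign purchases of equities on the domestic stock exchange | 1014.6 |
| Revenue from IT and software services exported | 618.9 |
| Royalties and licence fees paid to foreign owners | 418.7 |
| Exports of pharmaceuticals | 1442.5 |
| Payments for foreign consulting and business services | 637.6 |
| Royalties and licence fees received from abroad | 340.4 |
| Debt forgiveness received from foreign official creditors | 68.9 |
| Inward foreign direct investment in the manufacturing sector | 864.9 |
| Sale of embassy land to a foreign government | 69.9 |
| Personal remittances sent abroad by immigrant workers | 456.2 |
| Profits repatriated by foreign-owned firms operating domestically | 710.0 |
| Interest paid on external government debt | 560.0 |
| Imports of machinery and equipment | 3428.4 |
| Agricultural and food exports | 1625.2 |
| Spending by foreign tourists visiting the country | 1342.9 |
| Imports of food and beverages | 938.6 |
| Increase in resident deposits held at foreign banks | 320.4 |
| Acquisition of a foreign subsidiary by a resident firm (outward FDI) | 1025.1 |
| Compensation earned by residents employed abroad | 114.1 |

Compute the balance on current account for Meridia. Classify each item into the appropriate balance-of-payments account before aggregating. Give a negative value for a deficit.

-1665.5

Goods: -3428.4 + 1625.2 + 1442.5 - 938.6 = -1299.3
Services: 1342.9 - 418.7 + 340.4 - 637.6 + 618.9 = 1245.9
Primary income: 114.1 - 710.0 - 560.0 = -1155.9
Secondary income: -456.2
Current account = (-1299.3) + 1245.9 + (-1155.9) + (-456.2) = -1665.5
(Excluded from the current account — financial account: foreign purchases of equities on the domestic stock exchange 1014.6, inward foreign direct investment in the manufacturing sector 864.9, increase in resident deposits held at foreign banks 320.4, acquisition of a foreign subsidiary by a resident firm (outward FDI) 1025.1; capital account: debt forgiveness received from foreign official creditors 68.9, sale of embassy land to a foreign government 69.9.)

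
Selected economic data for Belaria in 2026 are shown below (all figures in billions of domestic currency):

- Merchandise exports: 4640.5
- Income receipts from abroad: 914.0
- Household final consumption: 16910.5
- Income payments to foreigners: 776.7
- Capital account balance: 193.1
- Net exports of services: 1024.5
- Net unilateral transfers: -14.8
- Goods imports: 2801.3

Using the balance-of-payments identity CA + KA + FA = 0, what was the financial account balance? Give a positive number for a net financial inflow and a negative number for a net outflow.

-3179.3

Goods balance = 4640.5 - 2801.3 = 1839.2
Services balance = 1024.5
Trade balance (goods + services) = 1839.2 + 1024.5 = 2863.7
Net primary income = 914.0 - 776.7 = 137.3
Net secondary income = -14.8
Current account = 2863.7 + 137.3 + (-14.8) = 2986.2
Financial account = -(2986.2 + 193.1) = -3179.3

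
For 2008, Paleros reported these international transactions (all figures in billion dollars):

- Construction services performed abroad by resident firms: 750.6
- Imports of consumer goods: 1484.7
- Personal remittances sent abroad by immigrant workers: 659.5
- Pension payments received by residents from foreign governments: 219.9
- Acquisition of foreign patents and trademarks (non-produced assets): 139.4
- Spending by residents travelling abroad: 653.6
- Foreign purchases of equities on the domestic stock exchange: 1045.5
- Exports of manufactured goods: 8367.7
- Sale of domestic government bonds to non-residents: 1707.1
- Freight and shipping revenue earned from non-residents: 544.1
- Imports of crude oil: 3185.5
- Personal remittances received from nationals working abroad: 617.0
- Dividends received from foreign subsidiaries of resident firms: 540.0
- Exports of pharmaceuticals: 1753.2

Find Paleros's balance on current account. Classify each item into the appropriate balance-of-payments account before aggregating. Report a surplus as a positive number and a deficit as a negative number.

Goods: 8367.7 - 3185.5 + 1753.2 - 1484.7 = 5450.7
Services: -653.6 + 544.1 + 750.6 = 641.1
Primary income: 540.0
Secondary income: 617.0 - 659.5 + 219.9 = 177.4
Current account = 5450.7 + 641.1 + 540.0 + 177.4 = 6809.2
(Excluded from the current account — capital account: acquisition of foreign patents and trademarks (non-produced assets) 139.4; financial account: foreign purchases of equities on the domestic stock exchange 1045.5, sale of domestic government bonds to non-residents 1707.1.)

6809.2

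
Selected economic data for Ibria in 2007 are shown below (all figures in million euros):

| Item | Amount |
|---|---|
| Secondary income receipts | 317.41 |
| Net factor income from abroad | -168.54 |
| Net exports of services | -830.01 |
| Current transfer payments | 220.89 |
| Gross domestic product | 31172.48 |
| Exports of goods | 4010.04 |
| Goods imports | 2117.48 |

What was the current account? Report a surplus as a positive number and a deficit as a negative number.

Goods balance = 4010.04 - 2117.48 = 1892.56
Services balance = -830.01
Trade balance (goods + services) = 1892.56 + (-830.01) = 1062.55
Net primary income = -168.54
Net secondary income = 317.41 - 220.89 = 96.52
Current account = 1062.55 + (-168.54) + 96.52 = 990.53

990.53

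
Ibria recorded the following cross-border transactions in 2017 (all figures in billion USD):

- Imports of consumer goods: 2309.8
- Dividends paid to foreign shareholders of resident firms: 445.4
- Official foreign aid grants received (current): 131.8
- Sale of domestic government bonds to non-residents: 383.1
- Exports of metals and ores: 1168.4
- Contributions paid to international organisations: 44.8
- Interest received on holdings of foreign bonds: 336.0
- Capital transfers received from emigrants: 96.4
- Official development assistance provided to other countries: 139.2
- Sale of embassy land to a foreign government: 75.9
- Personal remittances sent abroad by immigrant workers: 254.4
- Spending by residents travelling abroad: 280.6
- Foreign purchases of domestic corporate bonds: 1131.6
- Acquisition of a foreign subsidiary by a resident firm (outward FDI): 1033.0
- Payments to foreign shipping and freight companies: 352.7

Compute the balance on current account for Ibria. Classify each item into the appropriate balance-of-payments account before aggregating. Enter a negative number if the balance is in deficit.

-2190.7

Goods: -2309.8 + 1168.4 = -1141.4
Services: -352.7 - 280.6 = -633.3
Primary income: -445.4 + 336.0 = -109.4
Secondary income: 131.8 - 254.4 - 139.2 - 44.8 = -306.6
Current account = (-1141.4) + (-633.3) + (-109.4) + (-306.6) = -2190.7
(Excluded from the current account — financial account: sale of domestic government bonds to non-residents 383.1, foreign purchases of domestic corporate bonds 1131.6, acquisition of a foreign subsidiary by a resident firm (outward FDI) 1033.0; capital account: capital transfers received from emigrants 96.4, sale of embassy land to a foreign government 75.9.)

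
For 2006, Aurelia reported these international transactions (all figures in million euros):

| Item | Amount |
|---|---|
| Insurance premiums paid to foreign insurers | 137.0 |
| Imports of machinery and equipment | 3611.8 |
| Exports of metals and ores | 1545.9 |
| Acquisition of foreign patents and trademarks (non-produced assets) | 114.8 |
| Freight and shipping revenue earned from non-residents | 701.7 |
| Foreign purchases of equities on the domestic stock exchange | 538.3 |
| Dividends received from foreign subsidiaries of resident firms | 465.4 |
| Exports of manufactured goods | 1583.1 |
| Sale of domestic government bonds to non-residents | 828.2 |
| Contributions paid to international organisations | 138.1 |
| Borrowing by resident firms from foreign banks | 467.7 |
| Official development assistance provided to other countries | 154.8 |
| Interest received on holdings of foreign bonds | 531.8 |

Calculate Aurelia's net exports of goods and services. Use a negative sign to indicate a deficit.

81.9

Goods: -3611.8 + 1583.1 + 1545.9 = -482.8
Services: 701.7 - 137.0 = 564.7
Trade balance = -482.8 + 564.7 = 81.9
(Excluded from the trade balance — capital account: acquisition of foreign patents and trademarks (non-produced assets) 114.8; financial account: foreign purchases of equities on the domestic stock exchange 538.3, sale of domestic government bonds to non-residents 828.2, borrowing by resident firms from foreign banks 467.7; primary income: dividends received from foreign subsidiaries of resident firms 465.4, interest received on holdings of foreign bonds 531.8; secondary income: contributions paid to international organisations 138.1, official development assistance provided to other countries 154.8.)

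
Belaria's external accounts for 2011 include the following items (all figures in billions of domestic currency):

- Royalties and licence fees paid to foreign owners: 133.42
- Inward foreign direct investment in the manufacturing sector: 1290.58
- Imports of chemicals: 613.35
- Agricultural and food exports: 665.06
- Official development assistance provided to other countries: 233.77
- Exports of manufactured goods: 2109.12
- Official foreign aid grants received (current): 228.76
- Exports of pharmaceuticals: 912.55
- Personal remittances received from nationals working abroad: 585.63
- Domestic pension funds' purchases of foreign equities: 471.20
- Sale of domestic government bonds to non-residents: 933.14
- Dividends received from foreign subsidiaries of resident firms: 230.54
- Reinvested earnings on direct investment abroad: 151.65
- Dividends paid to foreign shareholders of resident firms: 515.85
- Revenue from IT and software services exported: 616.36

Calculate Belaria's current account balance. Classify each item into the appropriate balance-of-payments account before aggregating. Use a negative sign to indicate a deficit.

Goods: -613.35 + 665.06 + 912.55 + 2109.12 = 3073.38
Services: 616.36 - 133.42 = 482.94
Primary income: -515.85 + 230.54 + 151.65 = -133.66
Secondary income: -233.77 + 228.76 + 585.63 = 580.62
Current account = 3073.38 + 482.94 + (-133.66) + 580.62 = 4003.28
(Excluded from the current account — financial account: inward foreign direct investment in the manufacturing sector 1290.58, domestic pension funds' purchases of foreign equities 471.20, sale of domestic government bonds to non-residents 933.14.)

4003.28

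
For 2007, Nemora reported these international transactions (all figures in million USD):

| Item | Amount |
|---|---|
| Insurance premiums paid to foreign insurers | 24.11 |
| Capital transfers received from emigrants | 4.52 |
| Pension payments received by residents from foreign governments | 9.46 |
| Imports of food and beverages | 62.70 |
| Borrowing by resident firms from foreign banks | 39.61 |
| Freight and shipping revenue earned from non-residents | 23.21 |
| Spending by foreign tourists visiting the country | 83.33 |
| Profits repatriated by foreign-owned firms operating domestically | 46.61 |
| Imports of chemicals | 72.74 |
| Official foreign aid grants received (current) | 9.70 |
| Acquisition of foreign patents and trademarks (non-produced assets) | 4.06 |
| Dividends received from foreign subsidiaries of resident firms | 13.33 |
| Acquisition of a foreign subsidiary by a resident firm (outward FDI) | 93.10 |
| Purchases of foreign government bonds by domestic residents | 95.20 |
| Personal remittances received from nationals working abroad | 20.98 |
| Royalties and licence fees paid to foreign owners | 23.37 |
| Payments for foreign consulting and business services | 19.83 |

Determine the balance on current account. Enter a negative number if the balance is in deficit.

-89.35

Goods: -72.74 - 62.70 = -135.44
Services: 23.21 - 24.11 - 23.37 - 19.83 + 83.33 = 39.23
Primary income: -46.61 + 13.33 = -33.28
Secondary income: 9.70 + 20.98 + 9.46 = 40.14
Current account = (-135.44) + 39.23 + (-33.28) + 40.14 = -89.35
(Excluded from the current account — capital account: capital transfers received from emigrants 4.52, acquisition of foreign patents and trademarks (non-produced assets) 4.06; financial account: borrowing by resident firms from foreign banks 39.61, acquisition of a foreign subsidiary by a resident firm (outward FDI) 93.10, purchases of foreign government bonds by domestic residents 95.20.)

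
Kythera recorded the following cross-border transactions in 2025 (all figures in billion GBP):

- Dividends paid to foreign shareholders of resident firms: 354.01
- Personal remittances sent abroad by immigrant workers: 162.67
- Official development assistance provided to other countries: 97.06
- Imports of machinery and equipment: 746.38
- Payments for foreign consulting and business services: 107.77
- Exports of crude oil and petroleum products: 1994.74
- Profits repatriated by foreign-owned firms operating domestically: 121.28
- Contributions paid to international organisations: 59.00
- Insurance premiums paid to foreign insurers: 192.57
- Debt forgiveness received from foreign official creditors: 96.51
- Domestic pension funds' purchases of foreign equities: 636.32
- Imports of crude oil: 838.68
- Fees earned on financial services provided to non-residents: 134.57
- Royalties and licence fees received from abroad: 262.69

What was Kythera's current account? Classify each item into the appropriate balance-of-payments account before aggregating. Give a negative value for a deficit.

Goods: 1994.74 - 746.38 - 838.68 = 409.68
Services: 134.57 - 192.57 + 262.69 - 107.77 = 96.92
Primary income: -121.28 - 354.01 = -475.29
Secondary income: -59.00 - 162.67 - 97.06 = -318.73
Current account = 409.68 + 96.92 + (-475.29) + (-318.73) = -287.42
(Excluded from the current account — capital account: debt forgiveness received from foreign official creditors 96.51; financial account: domestic pension funds' purchases of foreign equities 636.32.)

-287.42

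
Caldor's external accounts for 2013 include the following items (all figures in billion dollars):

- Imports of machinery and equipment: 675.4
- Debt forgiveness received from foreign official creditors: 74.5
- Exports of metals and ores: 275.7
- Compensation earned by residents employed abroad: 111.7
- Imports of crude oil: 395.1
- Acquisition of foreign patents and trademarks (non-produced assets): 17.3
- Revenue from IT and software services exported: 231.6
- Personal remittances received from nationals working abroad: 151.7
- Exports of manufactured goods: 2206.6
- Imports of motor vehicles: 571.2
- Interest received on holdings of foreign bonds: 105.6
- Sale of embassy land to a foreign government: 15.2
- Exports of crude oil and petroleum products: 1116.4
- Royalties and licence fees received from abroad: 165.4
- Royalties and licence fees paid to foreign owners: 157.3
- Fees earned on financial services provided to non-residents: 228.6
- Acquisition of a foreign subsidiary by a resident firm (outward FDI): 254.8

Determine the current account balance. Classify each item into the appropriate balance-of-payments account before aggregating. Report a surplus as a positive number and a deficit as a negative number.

2794.3

Goods: 275.7 + 2206.6 - 395.1 - 675.4 - 571.2 + 1116.4 = 1957.0
Services: -157.3 + 231.6 + 228.6 + 165.4 = 468.3
Primary income: 105.6 + 111.7 = 217.3
Secondary income: 151.7
Current account = 1957.0 + 468.3 + 217.3 + 151.7 = 2794.3
(Excluded from the current account — capital account: debt forgiveness received from foreign official creditors 74.5, acquisition of foreign patents and trademarks (non-produced assets) 17.3, sale of embassy land to a foreign government 15.2; financial account: acquisition of a foreign subsidiary by a resident firm (outward FDI) 254.8.)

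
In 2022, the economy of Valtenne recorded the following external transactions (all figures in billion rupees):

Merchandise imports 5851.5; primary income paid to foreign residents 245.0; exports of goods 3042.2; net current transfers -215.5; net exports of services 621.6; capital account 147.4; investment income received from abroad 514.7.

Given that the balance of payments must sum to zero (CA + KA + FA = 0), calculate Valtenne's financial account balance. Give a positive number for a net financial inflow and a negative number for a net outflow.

Goods balance = 3042.2 - 5851.5 = -2809.3
Services balance = 621.6
Trade balance (goods + services) = -2809.3 + 621.6 = -2187.7
Net primary income = 514.7 - 245.0 = 269.7
Net secondary income = -215.5
Current account = -2187.7 + 269.7 + (-215.5) = -2133.5
Financial account = -(-2133.5 + 147.4) = 1986.1

1986.1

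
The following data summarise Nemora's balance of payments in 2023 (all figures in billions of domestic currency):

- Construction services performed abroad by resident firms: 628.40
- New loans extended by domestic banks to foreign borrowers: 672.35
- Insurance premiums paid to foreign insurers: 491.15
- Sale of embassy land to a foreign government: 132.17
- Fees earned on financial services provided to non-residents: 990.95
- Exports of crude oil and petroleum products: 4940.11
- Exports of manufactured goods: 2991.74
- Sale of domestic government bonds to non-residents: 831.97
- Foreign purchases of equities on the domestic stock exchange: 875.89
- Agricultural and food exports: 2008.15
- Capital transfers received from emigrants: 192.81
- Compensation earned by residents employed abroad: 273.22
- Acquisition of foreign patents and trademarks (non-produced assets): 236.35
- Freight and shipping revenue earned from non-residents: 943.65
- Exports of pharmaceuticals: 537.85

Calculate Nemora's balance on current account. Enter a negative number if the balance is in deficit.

Goods: 4940.11 + 537.85 + 2008.15 + 2991.74 = 10477.85
Services: 990.95 + 628.40 - 491.15 + 943.65 = 2071.85
Primary income: 273.22
Current account = 10477.85 + 2071.85 + 273.22 = 12822.92
(Excluded from the current account — financial account: new loans extended by domestic banks to foreign borrowers 672.35, sale of domestic government bonds to non-residents 831.97, foreign purchases of equities on the domestic stock exchange 875.89; capital account: sale of embassy land to a foreign government 132.17, capital transfers received from emigrants 192.81, acquisition of foreign patents and trademarks (non-produced assets) 236.35.)

12822.92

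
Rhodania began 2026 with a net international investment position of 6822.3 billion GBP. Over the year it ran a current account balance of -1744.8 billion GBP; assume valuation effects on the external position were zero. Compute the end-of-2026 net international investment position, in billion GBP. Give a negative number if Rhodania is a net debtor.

5077.5

With no valuation effects, change in NIIP = current account = -1744.8
End-of-year NIIP = 6822.3 + (-1744.8) = 5077.5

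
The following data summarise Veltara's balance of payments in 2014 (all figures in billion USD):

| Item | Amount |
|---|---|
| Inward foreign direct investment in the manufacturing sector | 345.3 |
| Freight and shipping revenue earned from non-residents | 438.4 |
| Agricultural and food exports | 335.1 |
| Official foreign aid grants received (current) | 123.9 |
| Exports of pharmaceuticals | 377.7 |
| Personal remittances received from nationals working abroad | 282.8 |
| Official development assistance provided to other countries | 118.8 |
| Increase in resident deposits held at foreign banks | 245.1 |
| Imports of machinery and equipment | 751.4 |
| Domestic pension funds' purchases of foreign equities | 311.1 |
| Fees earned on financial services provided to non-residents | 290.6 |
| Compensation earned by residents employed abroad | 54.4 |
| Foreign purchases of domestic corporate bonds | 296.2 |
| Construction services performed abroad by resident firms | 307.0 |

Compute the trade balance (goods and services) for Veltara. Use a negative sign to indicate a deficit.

Goods: 377.7 - 751.4 + 335.1 = -38.6
Services: 290.6 + 307.0 + 438.4 = 1036.0
Trade balance = -38.6 + 1036.0 = 997.4
(Excluded from the trade balance — financial account: inward foreign direct investment in the manufacturing sector 345.3, increase in resident deposits held at foreign banks 245.1, domestic pension funds' purchases of foreign equities 311.1, foreign purchases of domestic corporate bonds 296.2; secondary income: official foreign aid grants received (current) 123.9, personal remittances received from nationals working abroad 282.8, official development assistance provided to other countries 118.8; primary income: compensation earned by residents employed abroad 54.4.)

997.4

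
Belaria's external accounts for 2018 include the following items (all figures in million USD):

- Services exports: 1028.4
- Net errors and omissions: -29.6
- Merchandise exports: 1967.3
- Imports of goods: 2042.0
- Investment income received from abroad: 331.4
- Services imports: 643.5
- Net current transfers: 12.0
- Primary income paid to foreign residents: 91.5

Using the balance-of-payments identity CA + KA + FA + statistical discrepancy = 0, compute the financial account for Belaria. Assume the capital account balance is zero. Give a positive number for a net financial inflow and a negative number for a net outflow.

-532.5

Goods balance = 1967.3 - 2042.0 = -74.7
Services balance = 1028.4 - 643.5 = 384.9
Trade balance (goods + services) = -74.7 + 384.9 = 310.2
Net primary income = 331.4 - 91.5 = 239.9
Net secondary income = 12.0
Current account = 310.2 + 239.9 + 12.0 = 562.1
Financial account = -(562.1 + (-29.6)) = -532.5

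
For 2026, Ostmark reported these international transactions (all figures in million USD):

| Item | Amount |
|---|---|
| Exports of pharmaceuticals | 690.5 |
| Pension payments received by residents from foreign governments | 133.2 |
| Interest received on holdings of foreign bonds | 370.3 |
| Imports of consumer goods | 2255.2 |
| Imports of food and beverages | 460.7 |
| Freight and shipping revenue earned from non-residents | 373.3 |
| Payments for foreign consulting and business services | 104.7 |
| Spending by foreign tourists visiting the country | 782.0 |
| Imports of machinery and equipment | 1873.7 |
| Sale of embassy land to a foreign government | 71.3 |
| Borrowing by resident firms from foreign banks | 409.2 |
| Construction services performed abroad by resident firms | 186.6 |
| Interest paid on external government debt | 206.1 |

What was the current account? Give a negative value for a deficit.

-2364.5

Goods: -2255.2 - 460.7 - 1873.7 + 690.5 = -3899.1
Services: 782.0 + 186.6 - 104.7 + 373.3 = 1237.2
Primary income: -206.1 + 370.3 = 164.2
Secondary income: 133.2
Current account = (-3899.1) + 1237.2 + 164.2 + 133.2 = -2364.5
(Excluded from the current account — capital account: sale of embassy land to a foreign government 71.3; financial account: borrowing by resident firms from foreign banks 409.2.)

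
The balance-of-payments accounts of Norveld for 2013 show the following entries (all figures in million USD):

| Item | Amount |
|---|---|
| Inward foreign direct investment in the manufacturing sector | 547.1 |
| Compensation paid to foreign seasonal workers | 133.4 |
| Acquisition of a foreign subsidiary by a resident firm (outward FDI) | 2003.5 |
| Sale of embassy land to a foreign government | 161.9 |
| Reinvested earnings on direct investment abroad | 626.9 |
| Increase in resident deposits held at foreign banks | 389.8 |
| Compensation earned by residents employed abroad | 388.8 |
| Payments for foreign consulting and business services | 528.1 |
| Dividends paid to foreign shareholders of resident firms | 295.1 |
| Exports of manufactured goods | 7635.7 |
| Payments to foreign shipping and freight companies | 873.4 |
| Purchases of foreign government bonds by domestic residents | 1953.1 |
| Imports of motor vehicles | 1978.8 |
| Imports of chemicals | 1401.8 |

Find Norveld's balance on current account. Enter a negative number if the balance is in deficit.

Goods: -1978.8 + 7635.7 - 1401.8 = 4255.1
Services: -528.1 - 873.4 = -1401.5
Primary income: -295.1 + 388.8 + 626.9 - 133.4 = 587.2
Current account = 4255.1 + (-1401.5) + 587.2 = 3440.8
(Excluded from the current account — financial account: inward foreign direct investment in the manufacturing sector 547.1, acquisition of a foreign subsidiary by a resident firm (outward FDI) 2003.5, increase in resident deposits held at foreign banks 389.8, purchases of foreign government bonds by domestic residents 1953.1; capital account: sale of embassy land to a foreign government 161.9.)

3440.8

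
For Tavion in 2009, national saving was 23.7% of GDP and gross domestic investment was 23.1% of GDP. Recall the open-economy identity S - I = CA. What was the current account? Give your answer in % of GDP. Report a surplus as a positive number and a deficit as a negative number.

0.6

CA = S - I = 23.7 - 23.1 = 0.6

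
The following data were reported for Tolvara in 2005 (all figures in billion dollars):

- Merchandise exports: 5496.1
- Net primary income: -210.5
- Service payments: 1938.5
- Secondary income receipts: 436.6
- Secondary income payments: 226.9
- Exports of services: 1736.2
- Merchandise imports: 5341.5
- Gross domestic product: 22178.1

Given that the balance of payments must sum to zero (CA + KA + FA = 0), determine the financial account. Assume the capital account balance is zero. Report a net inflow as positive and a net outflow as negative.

48.5

Goods balance = 5496.1 - 5341.5 = 154.6
Services balance = 1736.2 - 1938.5 = -202.3
Trade balance (goods + services) = 154.6 + (-202.3) = -47.7
Net primary income = -210.5
Net secondary income = 436.6 - 226.9 = 209.7
Current account = -47.7 + (-210.5) + 209.7 = -48.5
Financial account = -(-48.5) = 48.5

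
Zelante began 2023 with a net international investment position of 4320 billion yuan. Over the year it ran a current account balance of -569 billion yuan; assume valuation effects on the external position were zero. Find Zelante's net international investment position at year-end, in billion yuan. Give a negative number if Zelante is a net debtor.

With no valuation effects, change in NIIP = current account = -569
End-of-year NIIP = 4320 + (-569) = 3751

3751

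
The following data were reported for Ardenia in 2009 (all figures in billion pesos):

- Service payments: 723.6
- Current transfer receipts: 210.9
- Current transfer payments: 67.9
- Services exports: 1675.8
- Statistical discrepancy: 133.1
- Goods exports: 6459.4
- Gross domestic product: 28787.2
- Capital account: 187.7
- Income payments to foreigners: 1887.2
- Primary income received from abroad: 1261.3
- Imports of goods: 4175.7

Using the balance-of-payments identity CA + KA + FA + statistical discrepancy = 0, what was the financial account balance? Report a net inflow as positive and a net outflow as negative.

-3073.8

Goods balance = 6459.4 - 4175.7 = 2283.7
Services balance = 1675.8 - 723.6 = 952.2
Trade balance (goods + services) = 2283.7 + 952.2 = 3235.9
Net primary income = 1261.3 - 1887.2 = -625.9
Net secondary income = 210.9 - 67.9 = 143.0
Current account = 3235.9 + (-625.9) + 143.0 = 2753.0
Financial account = -(2753.0 + 187.7 + 133.1) = -3073.8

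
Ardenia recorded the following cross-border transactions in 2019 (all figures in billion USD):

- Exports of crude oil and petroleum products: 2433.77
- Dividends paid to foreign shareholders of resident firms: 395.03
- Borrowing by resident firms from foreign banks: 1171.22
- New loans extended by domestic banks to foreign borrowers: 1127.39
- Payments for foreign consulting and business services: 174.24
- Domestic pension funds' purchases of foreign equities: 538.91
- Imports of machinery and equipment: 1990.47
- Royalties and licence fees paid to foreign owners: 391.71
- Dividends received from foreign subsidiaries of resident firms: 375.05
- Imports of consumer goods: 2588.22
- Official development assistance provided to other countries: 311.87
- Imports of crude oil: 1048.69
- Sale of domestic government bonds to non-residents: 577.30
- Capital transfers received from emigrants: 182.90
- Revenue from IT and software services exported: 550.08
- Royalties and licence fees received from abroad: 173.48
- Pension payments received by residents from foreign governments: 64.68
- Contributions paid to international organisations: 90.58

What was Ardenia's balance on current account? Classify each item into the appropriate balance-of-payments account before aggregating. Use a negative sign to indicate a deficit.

Goods: -2588.22 + 2433.77 - 1990.47 - 1048.69 = -3193.61
Services: -391.71 - 174.24 + 550.08 + 173.48 = 157.61
Primary income: 375.05 - 395.03 = -19.98
Secondary income: -311.87 + 64.68 - 90.58 = -337.77
Current account = (-3193.61) + 157.61 + (-19.98) + (-337.77) = -3393.75
(Excluded from the current account — financial account: borrowing by resident firms from foreign banks 1171.22, new loans extended by domestic banks to foreign borrowers 1127.39, domestic pension funds' purchases of foreign equities 538.91, sale of domestic government bonds to non-residents 577.30; capital account: capital transfers received from emigrants 182.90.)

-3393.75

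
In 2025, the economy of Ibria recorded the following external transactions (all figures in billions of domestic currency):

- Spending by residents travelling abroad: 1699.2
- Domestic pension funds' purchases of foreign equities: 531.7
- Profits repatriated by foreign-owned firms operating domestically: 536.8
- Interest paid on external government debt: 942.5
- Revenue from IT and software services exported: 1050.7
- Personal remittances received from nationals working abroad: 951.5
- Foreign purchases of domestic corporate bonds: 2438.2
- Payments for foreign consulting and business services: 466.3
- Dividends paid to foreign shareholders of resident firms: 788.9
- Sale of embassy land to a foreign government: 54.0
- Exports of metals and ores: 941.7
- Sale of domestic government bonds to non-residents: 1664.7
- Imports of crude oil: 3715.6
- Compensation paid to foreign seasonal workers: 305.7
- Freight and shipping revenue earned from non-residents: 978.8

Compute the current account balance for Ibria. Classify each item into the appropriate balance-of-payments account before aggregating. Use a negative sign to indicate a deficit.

-4532.3

Goods: -3715.6 + 941.7 = -2773.9
Services: 978.8 + 1050.7 - 1699.2 - 466.3 = -136.0
Primary income: -788.9 - 942.5 - 536.8 - 305.7 = -2573.9
Secondary income: 951.5
Current account = (-2773.9) + (-136.0) + (-2573.9) + 951.5 = -4532.3
(Excluded from the current account — financial account: domestic pension funds' purchases of foreign equities 531.7, foreign purchases of domestic corporate bonds 2438.2, sale of domestic government bonds to non-residents 1664.7; capital account: sale of embassy land to a foreign government 54.0.)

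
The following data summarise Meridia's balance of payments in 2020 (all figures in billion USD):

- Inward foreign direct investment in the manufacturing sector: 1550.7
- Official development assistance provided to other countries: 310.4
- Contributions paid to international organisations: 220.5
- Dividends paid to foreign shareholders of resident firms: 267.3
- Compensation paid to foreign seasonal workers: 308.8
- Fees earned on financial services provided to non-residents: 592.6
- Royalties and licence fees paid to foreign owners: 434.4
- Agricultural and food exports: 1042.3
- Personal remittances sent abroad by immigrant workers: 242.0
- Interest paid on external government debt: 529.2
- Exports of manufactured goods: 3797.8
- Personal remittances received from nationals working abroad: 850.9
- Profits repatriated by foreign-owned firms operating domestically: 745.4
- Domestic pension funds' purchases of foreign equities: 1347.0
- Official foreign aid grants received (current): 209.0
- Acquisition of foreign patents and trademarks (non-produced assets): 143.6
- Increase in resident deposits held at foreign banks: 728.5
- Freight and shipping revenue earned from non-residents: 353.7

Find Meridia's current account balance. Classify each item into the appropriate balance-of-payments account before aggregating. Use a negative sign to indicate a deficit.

3788.3

Goods: 1042.3 + 3797.8 = 4840.1
Services: 592.6 - 434.4 + 353.7 = 511.9
Primary income: -308.8 - 267.3 - 529.2 - 745.4 = -1850.7
Secondary income: 209.0 - 220.5 - 242.0 - 310.4 + 850.9 = 287.0
Current account = 4840.1 + 511.9 + (-1850.7) + 287.0 = 3788.3
(Excluded from the current account — financial account: inward foreign direct investment in the manufacturing sector 1550.7, domestic pension funds' purchases of foreign equities 1347.0, increase in resident deposits held at foreign banks 728.5; capital account: acquisition of foreign patents and trademarks (non-produced assets) 143.6.)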